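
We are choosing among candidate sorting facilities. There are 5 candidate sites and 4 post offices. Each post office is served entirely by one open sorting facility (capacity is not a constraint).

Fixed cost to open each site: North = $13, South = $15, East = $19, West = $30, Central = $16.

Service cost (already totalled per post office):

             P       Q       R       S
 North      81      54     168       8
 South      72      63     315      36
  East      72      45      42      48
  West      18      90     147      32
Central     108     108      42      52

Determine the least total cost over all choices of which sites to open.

For any fixed open set, each post office goes to its cheapest open site; total = fixed + service.
{North, East, West}: P→West 18, Q→East 45, R→East 42, S→North 8. Service 113; fixed 62; total 175.
{North, West, Central}: P→West 18, Q→North 54, R→Central 42, S→North 8. Service 122; fixed 59; total 181.
{East, West}: service 137 + fixed 49 = 186
{North, South, East, West, Central}: P→West 18, Q→East 45, R→East 42, S→North 8. Service 113; fixed 93; total 206.
No other subset beats 175.

Minimum total cost: 175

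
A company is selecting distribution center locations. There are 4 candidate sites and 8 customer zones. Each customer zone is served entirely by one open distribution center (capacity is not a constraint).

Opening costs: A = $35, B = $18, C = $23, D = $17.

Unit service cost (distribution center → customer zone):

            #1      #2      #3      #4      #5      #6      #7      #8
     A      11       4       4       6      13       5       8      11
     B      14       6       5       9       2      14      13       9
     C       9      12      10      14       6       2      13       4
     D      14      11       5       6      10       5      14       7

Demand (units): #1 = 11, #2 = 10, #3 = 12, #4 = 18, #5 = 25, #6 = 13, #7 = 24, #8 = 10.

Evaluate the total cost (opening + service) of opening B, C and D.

Total cost: 813

Each customer zone is assigned to its cheapest site among the open ones.
{B, C, D}: #1→C 9·11=99, #2→B 6·10=60, #3→B 5·12=60, #4→D 6·18=108, #5→B 2·25=50, #6→C 2·13=26, #7→B 13·24=312, #8→C 4·10=40. Service 755; fixed 58; total 813.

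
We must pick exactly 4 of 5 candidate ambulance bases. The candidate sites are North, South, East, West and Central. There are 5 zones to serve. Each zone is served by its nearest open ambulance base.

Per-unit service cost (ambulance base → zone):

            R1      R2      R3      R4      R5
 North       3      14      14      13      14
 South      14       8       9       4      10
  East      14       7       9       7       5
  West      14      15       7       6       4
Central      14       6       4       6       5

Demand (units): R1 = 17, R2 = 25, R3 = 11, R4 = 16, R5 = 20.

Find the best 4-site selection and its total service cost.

Choose North, South, West and Central; total service cost 389.

With exactly 4 open, each zone uses its cheapest among the chosen.
{North, South, West, Central}: R1→North 3·17=51, R2→Central 6·25=150, R3→Central 4·11=44, R4→South 4·16=64, R5→West 4·20=80. Service cost 389.
{North, South, East, Central}: service cost 409
{North, East, West, Central}: service cost 421
Among all 5 size-4 choices, {North, South, West, Central} is lowest.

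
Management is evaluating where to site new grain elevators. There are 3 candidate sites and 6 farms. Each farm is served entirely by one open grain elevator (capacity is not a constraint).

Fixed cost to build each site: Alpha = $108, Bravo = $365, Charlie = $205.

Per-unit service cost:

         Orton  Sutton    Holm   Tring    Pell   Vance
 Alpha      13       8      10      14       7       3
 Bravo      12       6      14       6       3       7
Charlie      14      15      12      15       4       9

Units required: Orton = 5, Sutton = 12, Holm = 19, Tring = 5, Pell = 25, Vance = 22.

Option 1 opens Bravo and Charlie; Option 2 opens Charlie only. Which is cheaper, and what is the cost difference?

Option 2 is cheaper by 133.

Option 1: {Bravo, Charlie}: Orton→Bravo 12·5=60, Sutton→Bravo 6·12=72, Holm→Charlie 12·19=228, Tring→Bravo 6·5=30, Pell→Bravo 3·25=75, Vance→Bravo 7·22=154. Service 619; fixed 570; total 1189.
Option 2: {Charlie}: Orton→Charlie 14·5=70, Sutton→Charlie 15·12=180, Holm→Charlie 12·19=228, Tring→Charlie 15·5=75, Pell→Charlie 4·25=100, Vance→Charlie 9·22=198. Service 851; fixed 205; total 1056.
Difference: |1189 − 1056| = 133.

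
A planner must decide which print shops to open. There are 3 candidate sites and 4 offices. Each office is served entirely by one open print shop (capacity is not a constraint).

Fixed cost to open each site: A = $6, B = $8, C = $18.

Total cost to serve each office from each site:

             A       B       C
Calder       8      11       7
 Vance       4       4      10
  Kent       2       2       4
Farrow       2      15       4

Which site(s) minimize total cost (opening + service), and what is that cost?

Open A only; minimum total cost 22.

For any fixed open set, each office goes to its cheapest open site; total = fixed + service.
{A}: Calder→A 8, Vance→A 4, Kent→A 2, Farrow→A 2. Service 16; fixed 6; total 22.
{A, B}: service 16 + fixed 14 = 30
{A, C}: Calder→C 7, Vance→A 4, Kent→A 2, Farrow→A 2. Service 15; fixed 24; total 39.
{A, B, C}: service 15 + fixed 32 = 47
No other subset beats 22.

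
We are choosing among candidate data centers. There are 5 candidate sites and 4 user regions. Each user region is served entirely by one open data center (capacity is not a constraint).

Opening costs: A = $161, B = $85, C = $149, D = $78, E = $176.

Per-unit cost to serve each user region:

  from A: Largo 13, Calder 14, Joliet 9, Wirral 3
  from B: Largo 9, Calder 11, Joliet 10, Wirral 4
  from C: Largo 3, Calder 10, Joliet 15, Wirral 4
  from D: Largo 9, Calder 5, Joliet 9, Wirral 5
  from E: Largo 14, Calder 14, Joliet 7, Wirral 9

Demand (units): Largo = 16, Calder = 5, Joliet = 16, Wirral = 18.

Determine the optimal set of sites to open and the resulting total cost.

For any fixed open set, each user region goes to its cheapest open site; total = fixed + service.
{D}: Largo→D 9·16=144, Calder→D 5·5=25, Joliet→D 9·16=144, Wirral→D 5·18=90. Service 403; fixed 78; total 481.
{B}: service 431 + fixed 85 = 516
{C, D}: service 289 + fixed 227 = 516
{A, B, C, D, E}: Largo→C 3·16=48, Calder→D 5·5=25, Joliet→E 7·16=112, Wirral→A 3·18=54. Service 239; fixed 649; total 888.
No other subset beats 481.

Open D only; minimum total cost 481.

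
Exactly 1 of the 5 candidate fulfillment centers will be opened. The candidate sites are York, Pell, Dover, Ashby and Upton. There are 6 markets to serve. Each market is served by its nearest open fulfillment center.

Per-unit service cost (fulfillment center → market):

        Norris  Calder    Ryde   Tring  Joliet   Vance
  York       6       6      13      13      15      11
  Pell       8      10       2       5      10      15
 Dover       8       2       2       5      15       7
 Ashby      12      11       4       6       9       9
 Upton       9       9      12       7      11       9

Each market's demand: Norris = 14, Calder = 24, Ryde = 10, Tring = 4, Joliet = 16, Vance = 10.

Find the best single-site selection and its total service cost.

With exactly 1 open, each market uses its cheapest among the chosen.
{Dover}: Norris→Dover 8·14=112, Calder→Dover 2·24=48, Ryde→Dover 2·10=20, Tring→Dover 5·4=20, Joliet→Dover 15·16=240, Vance→Dover 7·10=70. Service cost 510.
{Pell}: service cost 702
{Ashby}: service cost 730
Among all 5 size-1 choices, {Dover} is lowest.

Choose Dover only; total service cost 510.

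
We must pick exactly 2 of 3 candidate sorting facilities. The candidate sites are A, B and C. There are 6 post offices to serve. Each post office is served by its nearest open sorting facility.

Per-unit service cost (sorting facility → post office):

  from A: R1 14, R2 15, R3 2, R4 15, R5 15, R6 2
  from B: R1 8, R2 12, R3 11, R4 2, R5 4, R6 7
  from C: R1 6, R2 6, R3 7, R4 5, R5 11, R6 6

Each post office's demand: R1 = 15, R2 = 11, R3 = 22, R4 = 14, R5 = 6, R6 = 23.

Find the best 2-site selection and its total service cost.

With exactly 2 open, each post office uses its cheapest among the chosen.
{A, C}: R1→C 6·15=90, R2→C 6·11=66, R3→A 2·22=44, R4→C 5·14=70, R5→C 11·6=66, R6→A 2·23=46. Service cost 382.
{A, B}: service cost 394
{B, C}: service cost 500
Among all 3 size-2 choices, {A, C} is lowest.

Choose A and C; total service cost 382.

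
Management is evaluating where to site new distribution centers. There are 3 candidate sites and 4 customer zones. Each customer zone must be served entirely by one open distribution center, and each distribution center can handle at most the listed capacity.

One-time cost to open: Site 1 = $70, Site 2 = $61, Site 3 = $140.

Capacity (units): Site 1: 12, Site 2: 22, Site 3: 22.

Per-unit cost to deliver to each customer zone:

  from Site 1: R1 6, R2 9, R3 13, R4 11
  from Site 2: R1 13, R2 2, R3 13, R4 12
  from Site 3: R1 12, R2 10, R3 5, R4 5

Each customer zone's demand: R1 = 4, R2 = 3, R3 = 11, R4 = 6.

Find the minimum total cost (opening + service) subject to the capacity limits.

Minimum total cost: 340

Open {Site 2, Site 3}: R1→Site 3 12·4=48, R2→Site 2 2·3=6, R3→Site 3 5·11=55, R4→Site 3 5·6=30.
Loads: Site 2 carries 3/22, Site 3 carries 21/22. Service 139; fixed 201; total 340.
Next best feasible plan costs 344.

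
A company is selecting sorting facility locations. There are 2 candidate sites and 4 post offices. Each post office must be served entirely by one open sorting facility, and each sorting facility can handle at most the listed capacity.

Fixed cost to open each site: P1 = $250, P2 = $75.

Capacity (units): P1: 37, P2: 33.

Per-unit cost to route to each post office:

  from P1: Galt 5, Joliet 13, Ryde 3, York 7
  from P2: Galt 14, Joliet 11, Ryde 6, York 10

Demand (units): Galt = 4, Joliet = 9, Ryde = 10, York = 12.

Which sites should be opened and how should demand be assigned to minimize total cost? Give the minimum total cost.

Open {P1}: Galt→P1 5·4=20, Joliet→P1 13·9=117, Ryde→P1 3·10=30, York→P1 7·12=84.
Loads: P1 carries 35/37. Service 251; fixed 250; total 501.
Next best feasible plan costs 558.

Minimum total cost: 501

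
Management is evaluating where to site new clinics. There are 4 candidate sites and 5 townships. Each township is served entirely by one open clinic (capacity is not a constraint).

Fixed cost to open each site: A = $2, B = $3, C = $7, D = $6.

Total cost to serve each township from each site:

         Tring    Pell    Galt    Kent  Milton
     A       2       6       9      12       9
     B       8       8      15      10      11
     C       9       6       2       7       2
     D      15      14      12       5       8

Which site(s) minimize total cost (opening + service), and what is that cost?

Open A and C; minimum total cost 28.

For any fixed open set, each township goes to its cheapest open site; total = fixed + service.
{A, C}: Tring→A 2, Pell→A 6, Galt→C 2, Kent→C 7, Milton→C 2. Service 19; fixed 9; total 28.
{A, B, C}: service 19 + fixed 12 = 31
{A, C, D}: Tring→A 2, Pell→A 6, Galt→C 2, Kent→D 5, Milton→C 2. Service 17; fixed 15; total 32.
{A, B, C, D}: Tring→A 2, Pell→A 6, Galt→C 2, Kent→D 5, Milton→C 2. Service 17; fixed 18; total 35.
No other subset beats 28.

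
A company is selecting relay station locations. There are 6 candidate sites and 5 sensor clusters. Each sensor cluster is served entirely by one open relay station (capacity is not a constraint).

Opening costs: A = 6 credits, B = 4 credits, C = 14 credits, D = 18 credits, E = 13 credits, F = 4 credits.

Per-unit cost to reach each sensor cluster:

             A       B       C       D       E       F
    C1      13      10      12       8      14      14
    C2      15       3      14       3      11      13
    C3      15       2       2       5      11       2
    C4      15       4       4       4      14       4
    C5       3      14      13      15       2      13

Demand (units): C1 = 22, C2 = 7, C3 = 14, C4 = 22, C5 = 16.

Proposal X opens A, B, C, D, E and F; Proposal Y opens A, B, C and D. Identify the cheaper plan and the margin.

Proposal X: {A, B, C, D, E, F}: C1→D 8·22=176, C2→B 3·7=21, C3→B 2·14=28, C4→B 4·22=88, C5→E 2·16=32. Service 345; fixed 59; total 404.
Proposal Y: {A, B, C, D}: C1→D 8·22=176, C2→B 3·7=21, C3→B 2·14=28, C4→B 4·22=88, C5→A 3·16=48. Service 361; fixed 42; total 403.
Difference: |404 − 403| = 1.

Proposal Y is cheaper by 1.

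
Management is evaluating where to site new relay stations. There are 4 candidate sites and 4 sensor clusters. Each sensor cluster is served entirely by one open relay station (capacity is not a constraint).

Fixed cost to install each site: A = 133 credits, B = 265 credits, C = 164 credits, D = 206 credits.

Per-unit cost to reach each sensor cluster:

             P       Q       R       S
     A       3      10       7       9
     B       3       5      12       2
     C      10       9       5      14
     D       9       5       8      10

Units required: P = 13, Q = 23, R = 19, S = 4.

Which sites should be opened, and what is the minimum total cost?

Open A only; minimum total cost 571.

For any fixed open set, each sensor cluster goes to its cheapest open site; total = fixed + service.
{A}: P→A 3·13=39, Q→A 10·23=230, R→A 7·19=133, S→A 9·4=36. Service 438; fixed 133; total 571.
{D}: P→D 9·13=117, Q→D 5·23=115, R→D 8·19=152, S→D 10·4=40. Service 424; fixed 206; total 630.
{C}: service 488 + fixed 164 = 652
{A, B, C, D}: P→A 3·13=39, Q→B 5·23=115, R→C 5·19=95, S→B 2·4=8. Service 257; fixed 768; total 1025.
No other subset beats 571.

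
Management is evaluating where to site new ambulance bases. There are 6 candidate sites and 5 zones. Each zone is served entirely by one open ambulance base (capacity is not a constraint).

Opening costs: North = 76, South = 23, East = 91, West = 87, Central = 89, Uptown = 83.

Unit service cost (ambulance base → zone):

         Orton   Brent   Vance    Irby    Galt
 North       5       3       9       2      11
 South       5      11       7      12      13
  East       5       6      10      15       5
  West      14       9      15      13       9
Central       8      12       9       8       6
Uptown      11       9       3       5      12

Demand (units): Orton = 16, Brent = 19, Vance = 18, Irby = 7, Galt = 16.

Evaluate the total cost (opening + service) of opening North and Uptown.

Total cost: 540

Each zone is assigned to its cheapest site among the open ones.
{North, Uptown}: Orton→North 5·16=80, Brent→North 3·19=57, Vance→Uptown 3·18=54, Irby→North 2·7=14, Galt→North 11·16=176. Service 381; fixed 159; total 540.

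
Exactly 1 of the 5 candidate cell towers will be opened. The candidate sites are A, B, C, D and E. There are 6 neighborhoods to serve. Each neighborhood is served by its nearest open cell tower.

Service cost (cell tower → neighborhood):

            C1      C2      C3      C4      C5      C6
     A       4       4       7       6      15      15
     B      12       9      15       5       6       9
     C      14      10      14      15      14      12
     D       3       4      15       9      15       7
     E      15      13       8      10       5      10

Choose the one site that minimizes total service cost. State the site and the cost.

Choose A only; total service cost 51.

With exactly 1 open, each neighborhood uses its cheapest among the chosen.
{A}: C1→A 4, C2→A 4, C3→A 7, C4→A 6, C5→A 15, C6→A 15. Service cost 51.
{D}: service cost 53
{B}: service cost 56
Among all 5 size-1 choices, {A} is lowest.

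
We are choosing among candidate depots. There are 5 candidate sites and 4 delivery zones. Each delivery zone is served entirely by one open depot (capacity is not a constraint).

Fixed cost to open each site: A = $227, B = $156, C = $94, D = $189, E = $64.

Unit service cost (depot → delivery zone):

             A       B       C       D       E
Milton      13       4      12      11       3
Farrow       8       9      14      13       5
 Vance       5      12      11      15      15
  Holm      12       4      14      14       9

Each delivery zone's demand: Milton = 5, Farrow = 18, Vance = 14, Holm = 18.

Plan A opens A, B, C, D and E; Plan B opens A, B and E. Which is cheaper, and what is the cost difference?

Plan B is cheaper by 283.

Plan A: {A, B, C, D, E}: Milton→E 3·5=15, Farrow→E 5·18=90, Vance→A 5·14=70, Holm→B 4·18=72. Service 247; fixed 730; total 977.
Plan B: {A, B, E}: Milton→E 3·5=15, Farrow→E 5·18=90, Vance→A 5·14=70, Holm→B 4·18=72. Service 247; fixed 447; total 694.
Difference: |977 − 694| = 283.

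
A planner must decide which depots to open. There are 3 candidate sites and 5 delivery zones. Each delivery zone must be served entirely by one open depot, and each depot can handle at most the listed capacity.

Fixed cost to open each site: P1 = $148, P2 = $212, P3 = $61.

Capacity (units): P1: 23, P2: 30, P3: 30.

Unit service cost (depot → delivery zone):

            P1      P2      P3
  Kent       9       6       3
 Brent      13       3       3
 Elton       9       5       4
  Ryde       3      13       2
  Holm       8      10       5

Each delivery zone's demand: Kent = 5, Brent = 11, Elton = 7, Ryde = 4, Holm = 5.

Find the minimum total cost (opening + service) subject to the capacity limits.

Minimum total cost: 322

Open {P1, P3}: Kent→P3 3·5=15, Brent→P3 3·11=33, Elton→P3 4·7=28, Ryde→P1 3·4=12, Holm→P3 5·5=25.
Loads: P1 carries 4/23, P3 carries 28/30. Service 113; fixed 209; total 322.
Next best feasible plan costs 333.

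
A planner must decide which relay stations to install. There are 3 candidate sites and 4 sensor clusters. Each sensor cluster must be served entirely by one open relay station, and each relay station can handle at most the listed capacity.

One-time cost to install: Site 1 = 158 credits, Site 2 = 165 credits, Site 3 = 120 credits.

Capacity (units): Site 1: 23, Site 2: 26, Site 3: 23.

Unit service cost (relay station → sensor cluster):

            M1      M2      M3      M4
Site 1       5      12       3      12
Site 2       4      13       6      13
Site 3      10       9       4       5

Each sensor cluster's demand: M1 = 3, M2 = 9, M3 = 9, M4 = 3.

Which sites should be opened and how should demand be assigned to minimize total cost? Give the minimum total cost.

Open {Site 2}: M1→Site 2 4·3=12, M2→Site 2 13·9=117, M3→Site 2 6·9=54, M4→Site 2 13·3=39.
Loads: Site 2 carries 24/26. Service 222; fixed 165; total 387.
Next best feasible plan costs 416.

Minimum total cost: 387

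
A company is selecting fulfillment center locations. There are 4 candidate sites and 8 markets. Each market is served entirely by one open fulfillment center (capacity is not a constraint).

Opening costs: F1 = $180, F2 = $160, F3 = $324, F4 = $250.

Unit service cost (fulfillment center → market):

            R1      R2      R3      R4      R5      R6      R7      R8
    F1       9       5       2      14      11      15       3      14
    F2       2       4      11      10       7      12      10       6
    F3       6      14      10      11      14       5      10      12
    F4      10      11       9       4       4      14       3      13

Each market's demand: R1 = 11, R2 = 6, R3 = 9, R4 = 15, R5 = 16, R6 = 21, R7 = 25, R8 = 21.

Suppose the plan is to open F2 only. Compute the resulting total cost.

Total cost: 1195

Each market is assigned to its cheapest site among the open ones.
{F2}: R1→F2 2·11=22, R2→F2 4·6=24, R3→F2 11·9=99, R4→F2 10·15=150, R5→F2 7·16=112, R6→F2 12·21=252, R7→F2 10·25=250, R8→F2 6·21=126. Service 1035; fixed 160; total 1195.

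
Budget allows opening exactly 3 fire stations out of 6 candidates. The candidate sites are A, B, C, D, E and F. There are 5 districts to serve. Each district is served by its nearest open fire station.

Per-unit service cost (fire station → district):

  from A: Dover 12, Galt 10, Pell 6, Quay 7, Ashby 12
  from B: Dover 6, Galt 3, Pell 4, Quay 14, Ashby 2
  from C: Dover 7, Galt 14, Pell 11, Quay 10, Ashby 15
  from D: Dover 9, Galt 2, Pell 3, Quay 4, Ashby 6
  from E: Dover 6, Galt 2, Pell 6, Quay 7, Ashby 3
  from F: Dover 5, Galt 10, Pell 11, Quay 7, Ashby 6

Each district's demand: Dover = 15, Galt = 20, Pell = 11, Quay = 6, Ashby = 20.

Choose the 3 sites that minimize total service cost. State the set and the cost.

With exactly 3 open, each district uses its cheapest among the chosen.
{B, D, F}: Dover→F 5·15=75, Galt→D 2·20=40, Pell→D 3·11=33, Quay→D 4·6=24, Ashby→B 2·20=40. Service cost 212.
{A, B, D}: service cost 227
{B, C, D}: service cost 227
Among all 20 size-3 choices, {B, D, F} is lowest.

Choose B, D and F; total service cost 212.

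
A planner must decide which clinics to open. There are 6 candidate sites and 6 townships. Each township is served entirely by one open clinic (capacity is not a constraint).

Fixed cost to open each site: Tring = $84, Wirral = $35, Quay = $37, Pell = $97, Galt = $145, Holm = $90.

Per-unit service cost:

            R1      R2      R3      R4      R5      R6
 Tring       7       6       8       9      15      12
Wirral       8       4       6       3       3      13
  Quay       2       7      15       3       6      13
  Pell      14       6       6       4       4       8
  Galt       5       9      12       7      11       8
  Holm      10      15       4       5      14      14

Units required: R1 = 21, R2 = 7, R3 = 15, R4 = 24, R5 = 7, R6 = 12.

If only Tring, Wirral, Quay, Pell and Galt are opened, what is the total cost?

Each township is assigned to its cheapest site among the open ones.
{Tring, Wirral, Quay, Pell, Galt}: R1→Quay 2·21=42, R2→Wirral 4·7=28, R3→Wirral 6·15=90, R4→Wirral 3·24=72, R5→Wirral 3·7=21, R6→Pell 8·12=96. Service 349; fixed 398; total 747.

Total cost: 747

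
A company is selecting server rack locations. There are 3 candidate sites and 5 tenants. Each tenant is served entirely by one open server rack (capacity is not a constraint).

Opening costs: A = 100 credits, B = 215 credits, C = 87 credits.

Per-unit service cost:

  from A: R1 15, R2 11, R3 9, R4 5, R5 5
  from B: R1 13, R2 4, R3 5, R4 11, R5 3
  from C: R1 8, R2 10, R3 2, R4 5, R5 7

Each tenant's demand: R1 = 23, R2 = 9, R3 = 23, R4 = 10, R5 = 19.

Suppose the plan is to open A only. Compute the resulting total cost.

Total cost: 896

Each tenant is assigned to its cheapest site among the open ones.
{A}: R1→A 15·23=345, R2→A 11·9=99, R3→A 9·23=207, R4→A 5·10=50, R5→A 5·19=95. Service 796; fixed 100; total 896.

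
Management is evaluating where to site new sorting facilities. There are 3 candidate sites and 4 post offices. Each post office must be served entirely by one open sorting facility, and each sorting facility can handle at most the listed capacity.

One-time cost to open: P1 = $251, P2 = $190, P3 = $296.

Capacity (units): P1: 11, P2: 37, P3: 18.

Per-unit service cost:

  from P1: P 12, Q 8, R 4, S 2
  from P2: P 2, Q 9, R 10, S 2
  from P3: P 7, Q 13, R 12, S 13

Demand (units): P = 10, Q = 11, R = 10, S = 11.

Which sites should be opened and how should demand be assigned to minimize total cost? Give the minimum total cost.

Minimum total cost: 622

Open {P1, P2}: P→P2 2·10=20, Q→P2 9·11=99, R→P1 4·10=40, S→P2 2·11=22.
Loads: P1 carries 10/11, P2 carries 32/37. Service 181; fixed 441; total 622.
Next best feasible plan costs 671.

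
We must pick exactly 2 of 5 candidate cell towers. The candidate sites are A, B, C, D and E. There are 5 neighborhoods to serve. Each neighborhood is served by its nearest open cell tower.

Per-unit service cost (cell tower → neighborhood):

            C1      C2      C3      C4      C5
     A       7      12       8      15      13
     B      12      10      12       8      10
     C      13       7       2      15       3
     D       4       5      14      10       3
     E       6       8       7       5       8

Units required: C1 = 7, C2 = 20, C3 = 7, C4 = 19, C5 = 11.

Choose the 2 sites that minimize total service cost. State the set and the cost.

With exactly 2 open, each neighborhood uses its cheapest among the chosen.
{D, E}: C1→D 4·7=28, C2→D 5·20=100, C3→E 7·7=49, C4→E 5·19=95, C5→D 3·11=33. Service cost 305.
{C, E}: service cost 324
{C, D}: service cost 365
Among all 10 size-2 choices, {D, E} is lowest.

Choose D and E; total service cost 305.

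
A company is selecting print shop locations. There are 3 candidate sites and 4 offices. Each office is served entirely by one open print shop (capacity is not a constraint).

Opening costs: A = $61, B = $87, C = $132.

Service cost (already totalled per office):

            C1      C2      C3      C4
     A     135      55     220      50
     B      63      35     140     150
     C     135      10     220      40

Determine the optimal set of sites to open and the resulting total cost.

Open A and B; minimum total cost 436.

For any fixed open set, each office goes to its cheapest open site; total = fixed + service.
{A, B}: C1→B 63, C2→B 35, C3→B 140, C4→A 50. Service 288; fixed 148; total 436.
{B, C}: service 253 + fixed 219 = 472
{B}: service 388 + fixed 87 = 475
{A, B, C}: C1→B 63, C2→C 10, C3→B 140, C4→C 40. Service 253; fixed 280; total 533.
(All 7 nonempty subsets were checked; A and B is lowest.)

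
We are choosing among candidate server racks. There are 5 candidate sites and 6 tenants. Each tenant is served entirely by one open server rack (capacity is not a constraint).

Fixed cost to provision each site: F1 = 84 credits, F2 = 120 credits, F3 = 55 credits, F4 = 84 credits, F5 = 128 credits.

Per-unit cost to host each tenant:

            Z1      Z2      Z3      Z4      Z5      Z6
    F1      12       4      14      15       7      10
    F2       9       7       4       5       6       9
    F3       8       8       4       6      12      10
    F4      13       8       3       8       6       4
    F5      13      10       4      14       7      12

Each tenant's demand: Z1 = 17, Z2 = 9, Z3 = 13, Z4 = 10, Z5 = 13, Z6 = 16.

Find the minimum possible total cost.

For any fixed open set, each tenant goes to its cheapest open site; total = fixed + service.
{F3, F4}: Z1→F3 8·17=136, Z2→F3 8·9=72, Z3→F4 3·13=39, Z4→F3 6·10=60, Z5→F4 6·13=78, Z6→F4 4·16=64. Service 449; fixed 139; total 588.
{F1, F3, F4}: service 413 + fixed 223 = 636
{F4}: service 554 + fixed 84 = 638
{F1, F2, F3, F4, F5}: Z1→F3 8·17=136, Z2→F1 4·9=36, Z3→F4 3·13=39, Z4→F2 5·10=50, Z5→F2 6·13=78, Z6→F4 4·16=64. Service 403; fixed 471; total 874.
No other subset beats 588.

Minimum total cost: 588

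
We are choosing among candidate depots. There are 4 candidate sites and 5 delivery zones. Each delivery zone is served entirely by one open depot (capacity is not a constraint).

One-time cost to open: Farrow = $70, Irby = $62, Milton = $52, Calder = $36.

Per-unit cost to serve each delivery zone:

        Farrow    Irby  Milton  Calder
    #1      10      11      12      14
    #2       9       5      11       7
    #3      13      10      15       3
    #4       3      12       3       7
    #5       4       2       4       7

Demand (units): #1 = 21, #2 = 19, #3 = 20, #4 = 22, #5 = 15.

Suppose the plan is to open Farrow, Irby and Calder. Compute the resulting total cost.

Total cost: 629

Each delivery zone is assigned to its cheapest site among the open ones.
{Farrow, Irby, Calder}: #1→Farrow 10·21=210, #2→Irby 5·19=95, #3→Calder 3·20=60, #4→Farrow 3·22=66, #5→Irby 2·15=30. Service 461; fixed 168; total 629.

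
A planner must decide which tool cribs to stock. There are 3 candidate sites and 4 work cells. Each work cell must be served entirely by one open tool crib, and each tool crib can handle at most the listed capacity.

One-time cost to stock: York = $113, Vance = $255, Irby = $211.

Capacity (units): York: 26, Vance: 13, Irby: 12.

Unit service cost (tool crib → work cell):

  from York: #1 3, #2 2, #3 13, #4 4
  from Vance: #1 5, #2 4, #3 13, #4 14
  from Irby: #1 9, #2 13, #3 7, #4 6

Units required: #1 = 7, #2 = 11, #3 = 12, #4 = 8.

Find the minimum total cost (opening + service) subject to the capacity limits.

Minimum total cost: 483

Open {York, Irby}: #1→York 3·7=21, #2→York 2·11=22, #3→Irby 7·12=84, #4→York 4·8=32.
Loads: York carries 26/26, Irby carries 12/12. Service 159; fixed 324; total 483.
Next best feasible plan costs 599.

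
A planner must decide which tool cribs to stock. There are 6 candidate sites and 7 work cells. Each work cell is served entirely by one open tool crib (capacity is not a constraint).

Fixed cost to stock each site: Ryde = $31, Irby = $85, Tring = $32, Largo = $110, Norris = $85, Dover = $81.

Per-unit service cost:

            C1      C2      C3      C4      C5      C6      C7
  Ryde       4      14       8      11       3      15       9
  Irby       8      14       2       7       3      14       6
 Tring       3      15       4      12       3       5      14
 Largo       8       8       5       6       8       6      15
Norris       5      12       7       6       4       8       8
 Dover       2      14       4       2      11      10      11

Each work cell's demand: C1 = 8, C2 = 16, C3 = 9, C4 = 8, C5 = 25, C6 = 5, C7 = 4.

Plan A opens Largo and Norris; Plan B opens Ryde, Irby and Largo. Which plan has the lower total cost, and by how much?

Plan B is cheaper by 37.

Plan A: {Largo, Norris}: C1→Norris 5·8=40, C2→Largo 8·16=128, C3→Largo 5·9=45, C4→Largo 6·8=48, C5→Norris 4·25=100, C6→Largo 6·5=30, C7→Norris 8·4=32. Service 423; fixed 195; total 618.
Plan B: {Ryde, Irby, Largo}: C1→Ryde 4·8=32, C2→Largo 8·16=128, C3→Irby 2·9=18, C4→Largo 6·8=48, C5→Ryde 3·25=75, C6→Largo 6·5=30, C7→Irby 6·4=24. Service 355; fixed 226; total 581.
Difference: |618 − 581| = 37.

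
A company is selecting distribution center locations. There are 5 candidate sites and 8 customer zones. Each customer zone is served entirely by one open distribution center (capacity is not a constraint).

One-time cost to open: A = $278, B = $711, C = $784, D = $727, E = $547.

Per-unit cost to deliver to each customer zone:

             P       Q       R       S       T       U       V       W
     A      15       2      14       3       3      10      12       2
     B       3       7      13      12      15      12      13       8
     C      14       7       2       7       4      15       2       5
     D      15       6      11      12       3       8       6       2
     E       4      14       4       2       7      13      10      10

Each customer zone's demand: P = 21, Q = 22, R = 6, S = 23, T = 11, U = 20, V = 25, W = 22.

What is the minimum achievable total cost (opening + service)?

Minimum total cost: 1367

For any fixed open set, each customer zone goes to its cheapest open site; total = fixed + service.
{A}: P→A 15·21=315, Q→A 2·22=44, R→A 14·6=84, S→A 3·23=69, T→A 3·11=33, U→A 10·20=200, V→A 12·25=300, W→A 2·22=44. Service 1089; fixed 278; total 1367.
{A, E}: service 725 + fixed 825 = 1550
{A, C}: P→C 14·21=294, Q→A 2·22=44, R→C 2·6=12, S→A 3·23=69, T→A 3·11=33, U→A 10·20=200, V→C 2·25=50, W→A 2·22=44. Service 746; fixed 1062; total 1808.
{A, B, C, D, E}: service 452 + fixed 3047 = 3499
No other subset beats 1367.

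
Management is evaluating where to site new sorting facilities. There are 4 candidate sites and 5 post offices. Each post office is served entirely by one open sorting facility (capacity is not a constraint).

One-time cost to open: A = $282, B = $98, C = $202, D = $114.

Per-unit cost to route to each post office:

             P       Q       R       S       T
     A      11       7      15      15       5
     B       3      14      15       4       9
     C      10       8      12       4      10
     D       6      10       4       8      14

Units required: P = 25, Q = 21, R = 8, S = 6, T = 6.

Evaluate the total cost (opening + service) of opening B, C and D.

Each post office is assigned to its cheapest site among the open ones.
{B, C, D}: P→B 3·25=75, Q→C 8·21=168, R→D 4·8=32, S→B 4·6=24, T→B 9·6=54. Service 353; fixed 414; total 767.

Total cost: 767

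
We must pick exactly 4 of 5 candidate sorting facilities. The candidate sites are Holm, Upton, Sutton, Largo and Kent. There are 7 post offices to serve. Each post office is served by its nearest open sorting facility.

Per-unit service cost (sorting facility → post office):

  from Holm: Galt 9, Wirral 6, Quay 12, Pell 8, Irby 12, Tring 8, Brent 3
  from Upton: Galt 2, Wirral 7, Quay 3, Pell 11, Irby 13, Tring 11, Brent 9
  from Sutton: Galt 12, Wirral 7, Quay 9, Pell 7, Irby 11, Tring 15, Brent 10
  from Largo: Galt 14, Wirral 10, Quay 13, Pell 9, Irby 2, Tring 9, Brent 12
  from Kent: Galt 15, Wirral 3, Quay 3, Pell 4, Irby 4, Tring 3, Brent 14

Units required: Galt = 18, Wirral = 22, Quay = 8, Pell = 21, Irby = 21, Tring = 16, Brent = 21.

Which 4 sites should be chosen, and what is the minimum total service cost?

With exactly 4 open, each post office uses its cheapest among the chosen.
{Holm, Upton, Largo, Kent}: Galt→Upton 2·18=36, Wirral→Kent 3·22=66, Quay→Upton 3·8=24, Pell→Kent 4·21=84, Irby→Largo 2·21=42, Tring→Kent 3·16=48, Brent→Holm 3·21=63. Service cost 363.
{Holm, Upton, Sutton, Kent}: service cost 405
{Holm, Sutton, Largo, Kent}: service cost 489
Among all 5 size-4 choices, {Holm, Upton, Largo, Kent} is lowest.

Choose Holm, Upton, Largo and Kent; total service cost 363.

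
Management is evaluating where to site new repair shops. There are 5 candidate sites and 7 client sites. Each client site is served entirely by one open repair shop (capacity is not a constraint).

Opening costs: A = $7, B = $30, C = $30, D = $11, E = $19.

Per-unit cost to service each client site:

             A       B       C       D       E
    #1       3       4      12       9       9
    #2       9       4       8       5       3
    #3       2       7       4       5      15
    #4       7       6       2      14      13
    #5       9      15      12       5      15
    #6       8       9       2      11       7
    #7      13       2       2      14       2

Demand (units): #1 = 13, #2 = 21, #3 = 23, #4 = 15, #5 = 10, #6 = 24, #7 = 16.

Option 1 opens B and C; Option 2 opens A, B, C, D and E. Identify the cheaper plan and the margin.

Option 2 is cheaper by 113.

Option 1: {B, C}: #1→B 4·13=52, #2→B 4·21=84, #3→C 4·23=92, #4→C 2·15=30, #5→C 12·10=120, #6→C 2·24=48, #7→B 2·16=32. Service 458; fixed 60; total 518.
Option 2: {A, B, C, D, E}: #1→A 3·13=39, #2→E 3·21=63, #3→A 2·23=46, #4→C 2·15=30, #5→D 5·10=50, #6→C 2·24=48, #7→B 2·16=32. Service 308; fixed 97; total 405.
Difference: |518 − 405| = 113.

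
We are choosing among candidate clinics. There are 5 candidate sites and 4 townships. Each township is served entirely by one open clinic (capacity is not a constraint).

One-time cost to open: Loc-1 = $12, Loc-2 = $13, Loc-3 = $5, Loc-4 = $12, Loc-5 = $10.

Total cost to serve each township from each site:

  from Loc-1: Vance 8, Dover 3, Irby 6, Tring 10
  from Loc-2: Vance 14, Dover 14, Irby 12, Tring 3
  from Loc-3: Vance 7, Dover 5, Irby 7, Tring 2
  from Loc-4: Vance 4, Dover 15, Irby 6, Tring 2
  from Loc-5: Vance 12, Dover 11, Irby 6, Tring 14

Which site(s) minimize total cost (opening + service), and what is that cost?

Open Loc-3 only; minimum total cost 26.

For any fixed open set, each township goes to its cheapest open site; total = fixed + service.
{Loc-3}: Vance→Loc-3 7, Dover→Loc-3 5, Irby→Loc-3 7, Tring→Loc-3 2. Service 21; fixed 5; total 26.
{Loc-3, Loc-4}: Vance→Loc-4 4, Dover→Loc-3 5, Irby→Loc-4 6, Tring→Loc-3 2. Service 17; fixed 17; total 34.
{Loc-1, Loc-3}: Vance→Loc-3 7, Dover→Loc-1 3, Irby→Loc-1 6, Tring→Loc-3 2. Service 18; fixed 17; total 35.
{Loc-1, Loc-2, Loc-3, Loc-4, Loc-5}: service 15 + fixed 52 = 67
No other subset beats 26.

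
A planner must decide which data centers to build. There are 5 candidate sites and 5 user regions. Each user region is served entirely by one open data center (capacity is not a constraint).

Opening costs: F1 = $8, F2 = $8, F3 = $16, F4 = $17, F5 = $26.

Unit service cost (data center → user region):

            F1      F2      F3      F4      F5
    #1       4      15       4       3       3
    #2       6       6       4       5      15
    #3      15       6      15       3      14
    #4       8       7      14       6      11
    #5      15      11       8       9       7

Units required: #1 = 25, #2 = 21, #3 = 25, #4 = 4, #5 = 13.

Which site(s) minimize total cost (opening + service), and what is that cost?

For any fixed open set, each user region goes to its cheapest open site; total = fixed + service.
{F3, F4}: #1→F4 3·25=75, #2→F3 4·21=84, #3→F4 3·25=75, #4→F4 6·4=24, #5→F3 8·13=104. Service 362; fixed 33; total 395.
{F1, F3, F4}: service 362 + fixed 41 = 403
{F2, F3, F4}: service 362 + fixed 41 = 403
{F1, F2, F3, F4, F5}: service 349 + fixed 75 = 424
No other subset beats 395.

Open F3 and F4; minimum total cost 395.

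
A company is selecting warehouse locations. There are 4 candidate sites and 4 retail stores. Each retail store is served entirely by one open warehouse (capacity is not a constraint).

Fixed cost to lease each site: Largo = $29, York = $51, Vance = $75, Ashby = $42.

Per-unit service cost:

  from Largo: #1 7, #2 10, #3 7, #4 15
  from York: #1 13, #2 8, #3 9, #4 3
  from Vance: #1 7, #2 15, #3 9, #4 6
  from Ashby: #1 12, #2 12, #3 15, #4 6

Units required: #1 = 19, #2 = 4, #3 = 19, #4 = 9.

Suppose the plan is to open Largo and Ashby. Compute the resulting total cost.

Total cost: 431

Each retail store is assigned to its cheapest site among the open ones.
{Largo, Ashby}: #1→Largo 7·19=133, #2→Largo 10·4=40, #3→Largo 7·19=133, #4→Ashby 6·9=54. Service 360; fixed 71; total 431.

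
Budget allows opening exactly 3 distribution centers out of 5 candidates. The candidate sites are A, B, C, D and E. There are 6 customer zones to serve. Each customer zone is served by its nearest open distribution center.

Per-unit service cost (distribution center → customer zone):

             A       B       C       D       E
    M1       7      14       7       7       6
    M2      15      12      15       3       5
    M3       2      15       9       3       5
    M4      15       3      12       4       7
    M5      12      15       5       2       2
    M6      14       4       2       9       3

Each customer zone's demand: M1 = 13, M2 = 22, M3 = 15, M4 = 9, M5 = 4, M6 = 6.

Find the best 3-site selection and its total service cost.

Choose A, D and E; total service cost 236.

With exactly 3 open, each customer zone uses its cheapest among the chosen.
{A, D, E}: M1→E 6·13=78, M2→D 3·22=66, M3→A 2·15=30, M4→D 4·9=36, M5→D 2·4=8, M6→E 3·6=18. Service cost 236.
{B, D, E}: service cost 242
{A, C, D}: service cost 243
Among all 10 size-3 choices, {A, D, E} is lowest.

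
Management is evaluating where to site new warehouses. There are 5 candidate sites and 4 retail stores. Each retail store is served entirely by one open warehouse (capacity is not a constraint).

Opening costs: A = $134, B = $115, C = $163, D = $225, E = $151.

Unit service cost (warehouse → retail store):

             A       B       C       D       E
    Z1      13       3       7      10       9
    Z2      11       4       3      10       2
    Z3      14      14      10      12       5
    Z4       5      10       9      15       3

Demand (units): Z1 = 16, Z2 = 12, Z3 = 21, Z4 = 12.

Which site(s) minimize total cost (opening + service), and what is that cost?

Open E only; minimum total cost 460.

For any fixed open set, each retail store goes to its cheapest open site; total = fixed + service.
{E}: Z1→E 9·16=144, Z2→E 2·12=24, Z3→E 5·21=105, Z4→E 3·12=36. Service 309; fixed 151; total 460.
{B, E}: service 213 + fixed 266 = 479
{C, E}: Z1→C 7·16=112, Z2→E 2·12=24, Z3→E 5·21=105, Z4→E 3·12=36. Service 277; fixed 314; total 591.
{A, B, C, D, E}: Z1→B 3·16=48, Z2→E 2·12=24, Z3→E 5·21=105, Z4→E 3·12=36. Service 213; fixed 788; total 1001.
No other subset beats 460.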